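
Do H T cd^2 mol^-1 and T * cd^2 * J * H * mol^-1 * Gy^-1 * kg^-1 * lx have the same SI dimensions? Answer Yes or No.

Left side:
  H = Wb/A (inductance = flux per current),
      = kg·m²·s⁻²·A⁻².
  T = Wb/m² (flux density = flux per area),
      = kg·s⁻²·A⁻¹.
  Combining: H·T·cd²·mol⁻¹ = (kg·m²·s⁻²·A⁻²) · (kg·s⁻²·A⁻¹) · cd² · mol⁻¹ = kg²·m²·s⁻⁴·A⁻³·mol⁻¹·cd².
Right side:
  T = Wb/m² (flux density = flux per area),
      = kg·s⁻²·A⁻¹.
  J = N·m (work = force × distance),
      = kg·m²·s⁻².
  H = Wb/A (inductance = flux per current),
      = kg·m²·s⁻²·A⁻².
  Gy = J/kg (absorbed dose = energy per mass),
      = m²·s⁻².
  So Gy⁻¹ = m⁻²·s².
  lx = lm/m² (illuminance = luminous flux per area),
      = m⁻²·cd.
  Combining: T·cd²·J·H·mol⁻¹·Gy⁻¹·kg⁻¹·lx = (kg·s⁻²·A⁻¹) · cd² · (kg·m²·s⁻²) · (kg·m²·s⁻²·A⁻²) · mol⁻¹ · (m⁻²·s²) · kg⁻¹ · (m⁻²·cd) = kg²·s⁻⁴·A⁻³·mol⁻¹·cd³.
Left is kg²·m²·s⁻⁴·A⁻³·mol⁻¹·cd²; right is kg²·s⁻⁴·A⁻³·mol⁻¹·cd³ — different.

No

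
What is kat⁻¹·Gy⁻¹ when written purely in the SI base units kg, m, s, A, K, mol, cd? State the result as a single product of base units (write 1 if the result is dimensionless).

m⁻²·s³·mol⁻¹

kat = s⁻¹·mol.
So kat⁻¹ = s·mol⁻¹.
Gy = m²·s⁻².
So Gy⁻¹ = m⁻²·s².
Combining: kat⁻¹·Gy⁻¹ = (s·mol⁻¹) · (m⁻²·s²) = m⁻²·s³·mol⁻¹.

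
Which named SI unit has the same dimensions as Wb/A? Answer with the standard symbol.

Wb = kg·m²·s⁻²·A⁻¹.
Combining: A⁻¹·Wb = A⁻¹ · (kg·m²·s⁻²·A⁻¹) = kg·m²·s⁻²·A⁻².
kg·m²·s⁻²·A⁻² is the base-SI form of the henry.

H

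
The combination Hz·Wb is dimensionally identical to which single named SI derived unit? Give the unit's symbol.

V

Hz = s⁻¹.
Wb = kg·m²·s⁻²·A⁻¹.
Combining: Hz·Wb = s⁻¹ · (kg·m²·s⁻²·A⁻¹) = kg·m²·s⁻³·A⁻¹.
kg·m²·s⁻³·A⁻¹ is the base-SI form of the volt.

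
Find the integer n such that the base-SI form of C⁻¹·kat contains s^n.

C = A·s = s·A (charge = current × time).
So C⁻¹ = s⁻¹·A⁻¹.
kat = mol/s = s⁻¹·mol (catalytic activity).
Combining: C⁻¹·kat = (s⁻¹·A⁻¹) · (s⁻¹·mol) = s⁻²·A⁻¹·mol.
The exponent of s is -2.

-2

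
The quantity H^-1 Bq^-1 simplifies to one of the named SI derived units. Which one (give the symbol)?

H = Wb/A (inductance = flux per current),
    = kg·m²·s⁻²·A⁻².
So H⁻¹ = kg⁻¹·m⁻²·s²·A².
Bq = 1/s = s⁻¹ (activity is decays per second).
So Bq⁻¹ = s.
Combining: H⁻¹·Bq⁻¹ = (kg⁻¹·m⁻²·s²·A²) · s = kg⁻¹·m⁻²·s³·A².
kg⁻¹·m⁻²·s³·A² is the base-SI form of the siemens.

S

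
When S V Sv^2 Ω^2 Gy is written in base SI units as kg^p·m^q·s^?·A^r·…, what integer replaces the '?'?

-12

S = 1/Ω (conductance is reciprocal resistance),
    = kg⁻¹·m⁻²·s³·A².
V = W/A (potential = power per current),
    = kg·m²·s⁻³·A⁻¹.
Sv = J/kg (equivalent dose = energy per mass),
    = m²·s⁻².
So Sv² = m⁴·s⁻⁴.
Ω = V/A (resistance = voltage per current),
    = kg·m²·s⁻³·A⁻².
So Ω² = kg²·m⁴·s⁻⁶·A⁻⁴.
Gy = J/kg (absorbed dose = energy per mass),
    = m²·s⁻².
Combining: S·V·Sv²·Ω²·Gy = (kg⁻¹·m⁻²·s³·A²) · (kg·m²·s⁻³·A⁻¹) · (m⁴·s⁻⁴) · (kg²·m⁴·s⁻⁶·A⁻⁴) · (m²·s⁻²) = kg²·m¹⁰·s⁻¹²·A⁻³.
The exponent of s is -12.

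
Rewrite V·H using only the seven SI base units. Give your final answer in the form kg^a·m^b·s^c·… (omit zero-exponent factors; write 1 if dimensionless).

kg²·m⁴·s⁻⁵·A⁻³

V = W/A (potential = power per current),
    = kg·m²·s⁻³·A⁻¹.
H = Wb/A (inductance = flux per current),
    = kg·m²·s⁻²·A⁻².
Combining: V·H = (kg·m²·s⁻³·A⁻¹) · (kg·m²·s⁻²·A⁻²) = kg²·m⁴·s⁻⁵·A⁻³.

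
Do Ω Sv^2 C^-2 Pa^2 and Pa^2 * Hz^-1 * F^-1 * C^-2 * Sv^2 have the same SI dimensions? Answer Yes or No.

Yes

Left side:
  Ω = V/A (resistance = voltage per current),
      = kg·m²·s⁻³·A⁻².
  Sv = J/kg (equivalent dose = energy per mass),
      = m²·s⁻².
  So Sv² = m⁴·s⁻⁴.
  C = A·s = s·A (charge = current × time).
  So C⁻² = s⁻²·A⁻².
  Pa = N/m² (pressure = force per area),
      = kg·m⁻¹·s⁻².
  So Pa² = kg²·m⁻²·s⁻⁴.
  Combining: Ω·Sv²·C⁻²·Pa² = (kg·m²·s⁻³·A⁻²) · (m⁴·s⁻⁴) · (s⁻²·A⁻²) · (kg²·m⁻²·s⁻⁴) = kg³·m⁴·s⁻¹³·A⁻⁴.
Right side:
  Pa = N/m² (pressure = force per area),
      = kg·m⁻¹·s⁻².
  So Pa² = kg²·m⁻²·s⁻⁴.
  Hz = 1/s = s⁻¹ (frequency is cycles per second).
  So Hz⁻¹ = s.
  F = C/V (capacitance = charge per voltage),
      = A·s/(kg·m²·s⁻³·A⁻¹) (substituting C and V),
      = kg⁻¹·m⁻²·s⁴·A².
  So F⁻¹ = kg·m²·s⁻⁴·A⁻².
  C = A·s = s·A (charge = current × time).
  So C⁻² = s⁻²·A⁻².
  Sv = J/kg (equivalent dose = energy per mass),
      = m²·s⁻².
  So Sv² = m⁴·s⁻⁴.
  Combining: Pa²·Hz⁻¹·F⁻¹·C⁻²·Sv² = (kg²·m⁻²·s⁻⁴) · s · (kg·m²·s⁻⁴·A⁻²) · (s⁻²·A⁻²) · (m⁴·s⁻⁴) = kg³·m⁴·s⁻¹³·A⁻⁴.
Both reduce to kg³·m⁴·s⁻¹³·A⁻⁴.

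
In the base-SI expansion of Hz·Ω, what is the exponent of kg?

1

Hz = 1/s = s⁻¹ (frequency is cycles per second).
Ω = V/A (resistance = voltage per current),
    = kg·m²·s⁻³·A⁻².
Combining: Hz·Ω = s⁻¹ · (kg·m²·s⁻³·A⁻²) = kg·m²·s⁻⁴·A⁻².
The exponent of kg is 1.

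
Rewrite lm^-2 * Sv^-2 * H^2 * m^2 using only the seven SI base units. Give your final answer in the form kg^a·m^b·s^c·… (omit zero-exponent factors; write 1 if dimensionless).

kg²·m²·A⁻⁴·cd⁻²

lm = cd.
So lm⁻² = cd⁻².
Sv = m²·s⁻².
So Sv⁻² = m⁻⁴·s⁴.
H = kg·m²·s⁻²·A⁻².
So H² = kg²·m⁴·s⁻⁴·A⁻⁴.
Combining: lm⁻²·Sv⁻²·H²·m² = cd⁻² · (m⁻⁴·s⁴) · (kg²·m⁴·s⁻⁴·A⁻⁴) · m² = kg²·m²·A⁻⁴·cd⁻².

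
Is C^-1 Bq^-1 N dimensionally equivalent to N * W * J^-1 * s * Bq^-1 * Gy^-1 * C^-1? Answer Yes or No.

No

Left side:
  C = s·A.
  So C⁻¹ = s⁻¹·A⁻¹.
  Bq = s⁻¹.
  So Bq⁻¹ = s.
  N = kg·m·s⁻².
  Combining: C⁻¹·Bq⁻¹·N = (s⁻¹·A⁻¹) · s · (kg·m·s⁻²) = kg·m·s⁻²·A⁻¹.
Right side:
  N = kg·m/s² = kg·m·s⁻² (force = mass × acceleration).
  W = J/s (power = energy per time),
      = kg·m²·s⁻³.
  J = N·m (work = force × distance),
      = kg·m²·s⁻².
  So J⁻¹ = kg⁻¹·m⁻²·s².
  Bq = 1/s = s⁻¹ (activity is decays per second).
  So Bq⁻¹ = s.
  Gy = J/kg (absorbed dose = energy per mass),
      = m²·s⁻².
  So Gy⁻¹ = m⁻²·s².
  C = A·s = s·A (charge = current × time).
  So C⁻¹ = s⁻¹·A⁻¹.
  Combining: N·W·J⁻¹·s·Bq⁻¹·Gy⁻¹·C⁻¹ = (kg·m·s⁻²) · (kg·m²·s⁻³) · (kg⁻¹·m⁻²·s²) · s · s · (m⁻²·s²) · (s⁻¹·A⁻¹) = kg·m⁻¹·A⁻¹.
Left is kg·m·s⁻²·A⁻¹; right is kg·m⁻¹·A⁻¹ — different.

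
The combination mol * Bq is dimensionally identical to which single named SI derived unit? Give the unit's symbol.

Bq = s⁻¹.
Combining: mol·Bq = mol · s⁻¹ = s⁻¹·mol.
s⁻¹·mol is the base-SI form of the katal.

kat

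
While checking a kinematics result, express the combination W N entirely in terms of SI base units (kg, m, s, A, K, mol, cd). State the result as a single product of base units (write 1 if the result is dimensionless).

W = kg·m²·s⁻³.
N = kg·m·s⁻².
Combining: W·N = (kg·m²·s⁻³) · (kg·m·s⁻²) = kg²·m³·s⁻⁵.

kg²·m³·s⁻⁵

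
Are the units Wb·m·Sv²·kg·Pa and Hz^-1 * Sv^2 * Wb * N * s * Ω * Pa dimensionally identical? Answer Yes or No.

No

Left side:
  Wb = kg·m²·s⁻²·A⁻¹.
  Sv = m²·s⁻².
  So Sv² = m⁴·s⁻⁴.
  Pa = kg·m⁻¹·s⁻².
  Combining: Wb·m·Sv²·kg·Pa = (kg·m²·s⁻²·A⁻¹) · m · (m⁴·s⁻⁴) · kg · (kg·m⁻¹·s⁻²) = kg³·m⁶·s⁻⁸·A⁻¹.
Right side:
  Hz = 1/s = s⁻¹ (frequency is cycles per second).
  So Hz⁻¹ = s.
  Sv = J/kg (equivalent dose = energy per mass),
      = m²·s⁻².
  So Sv² = m⁴·s⁻⁴.
  Wb = V·s (flux: a volt is a weber per second),
      = kg·m²·s⁻²·A⁻¹.
  N = kg·m/s² = kg·m·s⁻² (force = mass × acceleration).
  Ω = V/A (resistance = voltage per current),
      = kg·m²·s⁻³·A⁻².
  Pa = N/m² (pressure = force per area),
      = kg·m⁻¹·s⁻².
  Combining: Hz⁻¹·Sv²·Wb·N·s·Ω·Pa = s · (m⁴·s⁻⁴) · (kg·m²·s⁻²·A⁻¹) · (kg·m·s⁻²) · s · (kg·m²·s⁻³·A⁻²) · (kg·m⁻¹·s⁻²) = kg⁴·m⁸·s⁻¹¹·A⁻³.
Left is kg³·m⁶·s⁻⁸·A⁻¹; right is kg⁴·m⁸·s⁻¹¹·A⁻³ — different.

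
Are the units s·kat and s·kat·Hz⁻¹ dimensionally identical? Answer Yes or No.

No

Left side:
  kat = s⁻¹·mol.
  Combining: s·kat = s · (s⁻¹·mol) = mol.
Right side:
  kat = mol/s = s⁻¹·mol (catalytic activity).
  Hz = 1/s = s⁻¹ (frequency is cycles per second).
  So Hz⁻¹ = s.
  Combining: s·kat·Hz⁻¹ = s · (s⁻¹·mol) · s = s·mol.
Left is mol; right is s·mol — different.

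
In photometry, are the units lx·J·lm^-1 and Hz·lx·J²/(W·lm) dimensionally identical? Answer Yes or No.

Yes

Left side:
  lx = m⁻²·cd.
  J = kg·m²·s⁻².
  lm = cd.
  So lm⁻¹ = cd⁻¹.
  Combining: lx·J·lm⁻¹ = (m⁻²·cd) · (kg·m²·s⁻²) · cd⁻¹ = kg·s⁻².
Right side:
  Hz = s⁻¹.
  lx = m⁻²·cd.
  J = kg·m²·s⁻².
  So J² = kg²·m⁴·s⁻⁴.
  W = kg·m²·s⁻³.
  So W⁻¹ = kg⁻¹·m⁻²·s³.
  lm = cd.
  So lm⁻¹ = cd⁻¹.
  Combining: Hz·lx·J²·W⁻¹·lm⁻¹ = s⁻¹ · (m⁻²·cd) · (kg²·m⁴·s⁻⁴) · (kg⁻¹·m⁻²·s³) · cd⁻¹ = kg·s⁻².
Both reduce to kg·s⁻².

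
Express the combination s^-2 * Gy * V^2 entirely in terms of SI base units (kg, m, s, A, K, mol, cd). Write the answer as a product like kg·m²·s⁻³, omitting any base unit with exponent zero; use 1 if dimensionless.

kg²·m⁶·s⁻¹⁰·A⁻²

Gy = J/kg (absorbed dose = energy per mass),
    = m²·s⁻².
V = W/A (potential = power per current),
    = kg·m²·s⁻³·A⁻¹.
So V² = kg²·m⁴·s⁻⁶·A⁻².
Combining: s⁻²·Gy·V² = s⁻² · (m²·s⁻²) · (kg²·m⁴·s⁻⁶·A⁻²) = kg²·m⁶·s⁻¹⁰·A⁻².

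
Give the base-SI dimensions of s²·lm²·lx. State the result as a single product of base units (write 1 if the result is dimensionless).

lm = cd·sr = cd (luminous flux; sr is dimensionless).
So lm² = cd².
lx = lm/m² (illuminance = luminous flux per area),
    = m⁻²·cd.
Combining: s²·lm²·lx = s² · cd² · (m⁻²·cd) = m⁻²·s²·cd³.

m⁻²·s²·cd³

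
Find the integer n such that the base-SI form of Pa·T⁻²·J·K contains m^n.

1

Pa = N/m² (pressure = force per area),
    = kg·m⁻¹·s⁻².
T = Wb/m² (flux density = flux per area),
    = kg·s⁻²·A⁻¹.
So T⁻² = kg⁻²·s⁴·A².
J = N·m (work = force × distance),
    = kg·m²·s⁻².
Combining: Pa·T⁻²·J·K = (kg·m⁻¹·s⁻²) · (kg⁻²·s⁴·A²) · (kg·m²·s⁻²) · K = m·A²·K.
The exponent of m is 1.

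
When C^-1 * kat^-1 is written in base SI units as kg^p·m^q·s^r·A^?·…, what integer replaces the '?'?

-1

C = s·A.
So C⁻¹ = s⁻¹·A⁻¹.
kat = s⁻¹·mol.
So kat⁻¹ = s·mol⁻¹.
Combining: C⁻¹·kat⁻¹ = (s⁻¹·A⁻¹) · (s·mol⁻¹) = A⁻¹·mol⁻¹.
The exponent of A is -1.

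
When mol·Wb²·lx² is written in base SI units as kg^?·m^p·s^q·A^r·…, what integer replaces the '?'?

2

Wb = kg·m²·s⁻²·A⁻¹.
So Wb² = kg²·m⁴·s⁻⁴·A⁻².
lx = m⁻²·cd.
So lx² = m⁻⁴·cd².
Combining: mol·Wb²·lx² = mol · (kg²·m⁴·s⁻⁴·A⁻²) · (m⁻⁴·cd²) = kg²·s⁻⁴·A⁻²·mol·cd².
The exponent of kg is 2.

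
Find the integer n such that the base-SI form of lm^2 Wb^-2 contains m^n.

-4

lm = cd.
So lm² = cd².
Wb = kg·m²·s⁻²·A⁻¹.
So Wb⁻² = kg⁻²·m⁻⁴·s⁴·A².
Combining: lm²·Wb⁻² = cd² · (kg⁻²·m⁻⁴·s⁴·A²) = kg⁻²·m⁻⁴·s⁴·A²·cd².
The exponent of m is -4.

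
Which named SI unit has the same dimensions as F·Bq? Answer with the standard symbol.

S

F = C/V (capacitance = charge per voltage),
    = A·s/(kg·m²·s⁻³·A⁻¹) (substituting C and V),
    = kg⁻¹·m⁻²·s⁴·A².
Bq = 1/s = s⁻¹ (activity is decays per second).
Combining: F·Bq = (kg⁻¹·m⁻²·s⁴·A²) · s⁻¹ = kg⁻¹·m⁻²·s³·A².
kg⁻¹·m⁻²·s³·A² is the base-SI form of the siemens.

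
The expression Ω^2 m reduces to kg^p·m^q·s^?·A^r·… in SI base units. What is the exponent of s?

Ω = V/A (resistance = voltage per current),
    = kg·m²·s⁻³·A⁻².
So Ω² = kg²·m⁴·s⁻⁶·A⁻⁴.
Combining: Ω²·m = (kg²·m⁴·s⁻⁶·A⁻⁴) · m = kg²·m⁵·s⁻⁶·A⁻⁴.
The exponent of s is -6.

-6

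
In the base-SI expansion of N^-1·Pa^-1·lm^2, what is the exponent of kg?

N = kg·m/s² = kg·m·s⁻² (force = mass × acceleration).
So N⁻¹ = kg⁻¹·m⁻¹·s².
Pa = N/m² (pressure = force per area),
    = kg·m⁻¹·s⁻².
So Pa⁻¹ = kg⁻¹·m·s².
lm = cd·sr = cd (luminous flux; sr is dimensionless).
So lm² = cd².
Combining: N⁻¹·Pa⁻¹·lm² = (kg⁻¹·m⁻¹·s²) · (kg⁻¹·m·s²) · cd² = kg⁻²·s⁴·cd².
The exponent of kg is -2.

-2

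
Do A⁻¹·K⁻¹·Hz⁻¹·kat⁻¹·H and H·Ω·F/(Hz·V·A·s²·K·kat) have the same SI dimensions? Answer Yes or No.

Left side:
  Hz = 1/s = s⁻¹ (frequency is cycles per second).
  So Hz⁻¹ = s.
  kat = mol/s = s⁻¹·mol (catalytic activity).
  So kat⁻¹ = s·mol⁻¹.
  H = Wb/A (inductance = flux per current),
      = kg·m²·s⁻²·A⁻².
  Combining: A⁻¹·K⁻¹·Hz⁻¹·kat⁻¹·H = A⁻¹ · K⁻¹ · s · (s·mol⁻¹) · (kg·m²·s⁻²·A⁻²) = kg·m²·A⁻³·K⁻¹·mol⁻¹.
Right side:
  H = kg·m²·s⁻²·A⁻².
  Hz = s⁻¹.
  So Hz⁻¹ = s.
  V = kg·m²·s⁻³·A⁻¹.
  So V⁻¹ = kg⁻¹·m⁻²·s³·A.
  Ω = kg·m²·s⁻³·A⁻².
  F = kg⁻¹·m⁻²·s⁴·A².
  kat = s⁻¹·mol.
  So kat⁻¹ = s·mol⁻¹.
  Combining: H·Hz⁻¹·V⁻¹·Ω·A⁻¹·s⁻²·F·K⁻¹·kat⁻¹ = (kg·m²·s⁻²·A⁻²) · s · (kg⁻¹·m⁻²·s³·A) · (kg·m²·s⁻³·A⁻²) · A⁻¹ · s⁻² · (kg⁻¹·m⁻²·s⁴·A²) · K⁻¹ · (s·mol⁻¹) = s²·A⁻²·K⁻¹·mol⁻¹.
Left is kg·m²·A⁻³·K⁻¹·mol⁻¹; right is s²·A⁻²·K⁻¹·mol⁻¹ — different.

No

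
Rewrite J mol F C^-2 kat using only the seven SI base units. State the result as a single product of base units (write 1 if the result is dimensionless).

J = N·m (work = force × distance),
    = kg·m²·s⁻².
F = C/V (capacitance = charge per voltage),
    = A·s/(kg·m²·s⁻³·A⁻¹) (substituting C and V),
    = kg⁻¹·m⁻²·s⁴·A².
C = A·s = s·A (charge = current × time).
So C⁻² = s⁻²·A⁻².
kat = mol/s = s⁻¹·mol (catalytic activity).
Combining: J·mol·F·C⁻²·kat = (kg·m²·s⁻²) · mol · (kg⁻¹·m⁻²·s⁴·A²) · (s⁻²·A⁻²) · (s⁻¹·mol) = s⁻¹·mol².

s⁻¹·mol²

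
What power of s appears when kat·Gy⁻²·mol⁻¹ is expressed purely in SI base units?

3

kat = mol/s = s⁻¹·mol (catalytic activity).
Gy = J/kg (absorbed dose = energy per mass),
    = m²·s⁻².
So Gy⁻² = m⁻⁴·s⁴.
Combining: kat·Gy⁻²·mol⁻¹ = (s⁻¹·mol) · (m⁻⁴·s⁴) · mol⁻¹ = m⁻⁴·s³.
The exponent of s is 3.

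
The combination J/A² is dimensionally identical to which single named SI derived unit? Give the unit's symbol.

H

J = N·m (work = force × distance),
    = kg·m²·s⁻².
Combining: J·A⁻² = (kg·m²·s⁻²) · A⁻² = kg·m²·s⁻²·A⁻².
kg·m²·s⁻²·A⁻² is the base-SI form of the henry.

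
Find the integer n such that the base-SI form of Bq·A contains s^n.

Bq = 1/s = s⁻¹ (activity is decays per second).
Combining: Bq·A = s⁻¹ · A = s⁻¹·A.
The exponent of s is -1.

-1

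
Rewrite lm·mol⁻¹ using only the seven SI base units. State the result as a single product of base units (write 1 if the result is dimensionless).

lm = cd.
Combining: lm·mol⁻¹ = cd · mol⁻¹ = mol⁻¹·cd.

mol⁻¹·cd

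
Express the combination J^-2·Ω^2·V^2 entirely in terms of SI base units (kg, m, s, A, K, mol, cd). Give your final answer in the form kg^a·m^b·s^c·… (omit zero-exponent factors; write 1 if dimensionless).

J = N·m (work = force × distance),
    = kg·m²·s⁻².
So J⁻² = kg⁻²·m⁻⁴·s⁴.
Ω = V/A (resistance = voltage per current),
    = kg·m²·s⁻³·A⁻².
So Ω² = kg²·m⁴·s⁻⁶·A⁻⁴.
V = W/A (potential = power per current),
    = kg·m²·s⁻³·A⁻¹.
So V² = kg²·m⁴·s⁻⁶·A⁻².
Combining: J⁻²·Ω²·V² = (kg⁻²·m⁻⁴·s⁴) · (kg²·m⁴·s⁻⁶·A⁻⁴) · (kg²·m⁴·s⁻⁶·A⁻²) = kg²·m⁴·s⁻⁸·A⁻⁶.

kg²·m⁴·s⁻⁸·A⁻⁶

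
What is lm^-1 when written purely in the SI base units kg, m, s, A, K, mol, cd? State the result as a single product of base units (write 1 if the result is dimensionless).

cd⁻¹

lm = cd.
So lm⁻¹ = cd⁻¹.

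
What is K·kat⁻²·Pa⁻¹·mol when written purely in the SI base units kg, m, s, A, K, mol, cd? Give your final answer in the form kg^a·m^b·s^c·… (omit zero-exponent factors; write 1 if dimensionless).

kat = mol/s = s⁻¹·mol (catalytic activity).
So kat⁻² = s²·mol⁻².
Pa = N/m² (pressure = force per area),
    = kg·m⁻¹·s⁻².
So Pa⁻¹ = kg⁻¹·m·s².
Combining: K·kat⁻²·Pa⁻¹·mol = K · (s²·mol⁻²) · (kg⁻¹·m·s²) · mol = kg⁻¹·m·s⁴·K·mol⁻¹.

kg⁻¹·m·s⁴·K·mol⁻¹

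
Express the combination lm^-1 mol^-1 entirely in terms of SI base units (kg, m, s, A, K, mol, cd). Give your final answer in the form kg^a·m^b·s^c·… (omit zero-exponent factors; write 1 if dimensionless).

mol⁻¹·cd⁻¹

lm = cd.
So lm⁻¹ = cd⁻¹.
Combining: lm⁻¹·mol⁻¹ = cd⁻¹ · mol⁻¹ = mol⁻¹·cd⁻¹.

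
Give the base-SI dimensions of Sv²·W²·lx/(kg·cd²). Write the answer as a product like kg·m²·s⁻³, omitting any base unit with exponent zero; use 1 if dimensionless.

kg·m⁶·s⁻¹⁰·cd⁻¹

Sv = m²·s⁻².
So Sv² = m⁴·s⁻⁴.
W = kg·m²·s⁻³.
So W² = kg²·m⁴·s⁻⁶.
lx = m⁻²·cd.
Combining: Sv²·kg⁻¹·cd⁻²·W²·lx = (m⁴·s⁻⁴) · kg⁻¹ · cd⁻² · (kg²·m⁴·s⁻⁶) · (m⁻²·cd) = kg·m⁶·s⁻¹⁰·cd⁻¹.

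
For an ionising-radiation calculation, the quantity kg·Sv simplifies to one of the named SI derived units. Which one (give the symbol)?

J

Sv = J/kg (equivalent dose = energy per mass),
    = m²·s⁻².
Combining: kg·Sv = kg · (m²·s⁻²) = kg·m²·s⁻².
kg·m²·s⁻² is the base-SI form of the joule.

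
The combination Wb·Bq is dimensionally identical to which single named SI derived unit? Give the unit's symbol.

Wb = V·s (flux: a volt is a weber per second),
    = kg·m²·s⁻²·A⁻¹.
Bq = 1/s = s⁻¹ (activity is decays per second).
Combining: Wb·Bq = (kg·m²·s⁻²·A⁻¹) · s⁻¹ = kg·m²·s⁻³·A⁻¹.
kg·m²·s⁻³·A⁻¹ is the base-SI form of the volt.

V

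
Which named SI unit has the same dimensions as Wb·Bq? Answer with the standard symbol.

V

Wb = kg·m²·s⁻²·A⁻¹.
Bq = s⁻¹.
Combining: Wb·Bq = (kg·m²·s⁻²·A⁻¹) · s⁻¹ = kg·m²·s⁻³·A⁻¹.
kg·m²·s⁻³·A⁻¹ is the base-SI form of the volt.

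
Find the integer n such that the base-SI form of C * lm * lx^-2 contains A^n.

C = A·s = s·A (charge = current × time).
lm = cd·sr = cd (luminous flux; sr is dimensionless).
lx = lm/m² (illuminance = luminous flux per area),
    = m⁻²·cd.
So lx⁻² = m⁴·cd⁻².
Combining: C·lm·lx⁻² = (s·A) · cd · (m⁴·cd⁻²) = m⁴·s·A·cd⁻¹.
The exponent of A is 1.

1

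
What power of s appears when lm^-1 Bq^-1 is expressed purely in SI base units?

lm = cd.
So lm⁻¹ = cd⁻¹.
Bq = s⁻¹.
So Bq⁻¹ = s.
Combining: lm⁻¹·Bq⁻¹ = cd⁻¹ · s = s·cd⁻¹.
The exponent of s is 1.

1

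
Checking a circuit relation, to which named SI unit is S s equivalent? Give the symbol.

F

S = 1/Ω (conductance is reciprocal resistance),
    = kg⁻¹·m⁻²·s³·A².
Combining: S·s = (kg⁻¹·m⁻²·s³·A²) · s = kg⁻¹·m⁻²·s⁴·A².
kg⁻¹·m⁻²·s⁴·A² is the base-SI form of the farad.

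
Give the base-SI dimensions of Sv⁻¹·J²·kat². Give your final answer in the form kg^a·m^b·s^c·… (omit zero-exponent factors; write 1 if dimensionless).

Sv = J/kg (equivalent dose = energy per mass),
    = m²·s⁻².
So Sv⁻¹ = m⁻²·s².
J = N·m (work = force × distance),
    = kg·m²·s⁻².
So J² = kg²·m⁴·s⁻⁴.
kat = mol/s = s⁻¹·mol (catalytic activity).
So kat² = s⁻²·mol².
Combining: Sv⁻¹·J²·kat² = (m⁻²·s²) · (kg²·m⁴·s⁻⁴) · (s⁻²·mol²) = kg²·m²·s⁻⁴·mol².

kg²·m²·s⁻⁴·mol²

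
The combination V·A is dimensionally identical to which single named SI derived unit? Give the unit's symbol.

V = W/A (potential = power per current),
    = kg·m²·s⁻³·A⁻¹.
Combining: V·A = (kg·m²·s⁻³·A⁻¹) · A = kg·m²·s⁻³.
kg·m²·s⁻³ is the base-SI form of the watt.

W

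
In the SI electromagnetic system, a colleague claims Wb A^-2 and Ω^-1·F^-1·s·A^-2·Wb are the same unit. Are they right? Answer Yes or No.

Yes

Left side:
  Wb = V·s (flux: a volt is a weber per second),
      = kg·m²·s⁻²·A⁻¹.
  Combining: Wb·A⁻² = (kg·m²·s⁻²·A⁻¹) · A⁻² = kg·m²·s⁻²·A⁻³.
Right side:
  Ω = V/A (resistance = voltage per current),
      = kg·m²·s⁻³·A⁻².
  So Ω⁻¹ = kg⁻¹·m⁻²·s³·A².
  F = C/V (capacitance = charge per voltage),
      = A·s/(kg·m²·s⁻³·A⁻¹) (substituting C and V),
      = kg⁻¹·m⁻²·s⁴·A².
  So F⁻¹ = kg·m²·s⁻⁴·A⁻².
  Wb = V·s (flux: a volt is a weber per second),
      = kg·m²·s⁻²·A⁻¹.
  Combining: Ω⁻¹·F⁻¹·s·A⁻²·Wb = (kg⁻¹·m⁻²·s³·A²) · (kg·m²·s⁻⁴·A⁻²) · s · A⁻² · (kg·m²·s⁻²·A⁻¹) = kg·m²·s⁻²·A⁻³.
Both reduce to kg·m²·s⁻²·A⁻³.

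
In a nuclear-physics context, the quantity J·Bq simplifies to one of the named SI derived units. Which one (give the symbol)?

J = kg·m²·s⁻².
Bq = s⁻¹.
Combining: J·Bq = (kg·m²·s⁻²) · s⁻¹ = kg·m²·s⁻³.
kg·m²·s⁻³ is the base-SI form of the watt.

W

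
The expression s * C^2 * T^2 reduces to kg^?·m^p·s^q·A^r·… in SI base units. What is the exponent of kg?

2

C = s·A.
So C² = s²·A².
T = kg·s⁻²·A⁻¹.
So T² = kg²·s⁻⁴·A⁻².
Combining: s·C²·T² = s · (s²·A²) · (kg²·s⁻⁴·A⁻²) = kg²·s⁻¹.
The exponent of kg is 2.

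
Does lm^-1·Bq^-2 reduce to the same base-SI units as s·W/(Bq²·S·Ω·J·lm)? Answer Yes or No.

Yes

Left side:
  lm = cd.
  So lm⁻¹ = cd⁻¹.
  Bq = s⁻¹.
  So Bq⁻² = s².
  Combining: lm⁻¹·Bq⁻² = cd⁻¹ · s² = s²·cd⁻¹.
Right side:
  Bq = s⁻¹.
  So Bq⁻² = s².
  S = kg⁻¹·m⁻²·s³·A².
  So S⁻¹ = kg·m²·s⁻³·A⁻².
  W = kg·m²·s⁻³.
  Ω = kg·m²·s⁻³·A⁻².
  So Ω⁻¹ = kg⁻¹·m⁻²·s³·A².
  J = kg·m²·s⁻².
  So J⁻¹ = kg⁻¹·m⁻²·s².
  lm = cd.
  So lm⁻¹ = cd⁻¹.
  Combining: Bq⁻²·s·S⁻¹·W·Ω⁻¹·J⁻¹·lm⁻¹ = s² · s · (kg·m²·s⁻³·A⁻²) · (kg·m²·s⁻³) · (kg⁻¹·m⁻²·s³·A²) · (kg⁻¹·m⁻²·s²) · cd⁻¹ = s²·cd⁻¹.
Both reduce to s²·cd⁻¹.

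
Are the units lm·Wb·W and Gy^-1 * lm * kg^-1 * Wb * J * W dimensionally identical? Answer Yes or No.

Left side:
  lm = cd.
  Wb = kg·m²·s⁻²·A⁻¹.
  W = kg·m²·s⁻³.
  Combining: lm·Wb·W = cd · (kg·m²·s⁻²·A⁻¹) · (kg·m²·s⁻³) = kg²·m⁴·s⁻⁵·A⁻¹·cd.
Right side:
  Gy = J/kg (absorbed dose = energy per mass),
      = m²·s⁻².
  So Gy⁻¹ = m⁻²·s².
  lm = cd·sr = cd (luminous flux; sr is dimensionless).
  Wb = V·s (flux: a volt is a weber per second),
      = kg·m²·s⁻²·A⁻¹.
  J = N·m (work = force × distance),
      = kg·m²·s⁻².
  W = J/s (power = energy per time),
      = kg·m²·s⁻³.
  Combining: Gy⁻¹·lm·kg⁻¹·Wb·J·W = (m⁻²·s²) · cd · kg⁻¹ · (kg·m²·s⁻²·A⁻¹) · (kg·m²·s⁻²) · (kg·m²·s⁻³) = kg²·m⁴·s⁻⁵·A⁻¹·cd.
Both reduce to kg²·m⁴·s⁻⁵·A⁻¹·cd.

Yes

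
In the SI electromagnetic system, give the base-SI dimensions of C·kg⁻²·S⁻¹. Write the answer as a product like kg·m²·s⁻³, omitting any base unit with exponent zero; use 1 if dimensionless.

C = s·A.
S = kg⁻¹·m⁻²·s³·A².
So S⁻¹ = kg·m²·s⁻³·A⁻².
Combining: C·kg⁻²·S⁻¹ = (s·A) · kg⁻² · (kg·m²·s⁻³·A⁻²) = kg⁻¹·m²·s⁻²·A⁻¹.

kg⁻¹·m²·s⁻²·A⁻¹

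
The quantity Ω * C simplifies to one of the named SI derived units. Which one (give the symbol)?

Wb

Ω = kg·m²·s⁻³·A⁻².
C = s·A.
Combining: Ω·C = (kg·m²·s⁻³·A⁻²) · (s·A) = kg·m²·s⁻²·A⁻¹.
kg·m²·s⁻²·A⁻¹ is the base-SI form of the weber.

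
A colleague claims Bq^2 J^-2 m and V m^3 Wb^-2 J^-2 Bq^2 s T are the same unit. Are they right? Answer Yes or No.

Yes

Left side:
  Bq = 1/s = s⁻¹ (activity is decays per second).
  So Bq² = s⁻².
  J = N·m (work = force × distance),
      = kg·m²·s⁻².
  So J⁻² = kg⁻²·m⁻⁴·s⁴.
  Combining: Bq²·J⁻²·m = s⁻² · (kg⁻²·m⁻⁴·s⁴) · m = kg⁻²·m⁻³·s².
Right side:
  V = kg·m²·s⁻³·A⁻¹.
  Wb = kg·m²·s⁻²·A⁻¹.
  So Wb⁻² = kg⁻²·m⁻⁴·s⁴·A².
  J = kg·m²·s⁻².
  So J⁻² = kg⁻²·m⁻⁴·s⁴.
  Bq = s⁻¹.
  So Bq² = s⁻².
  T = kg·s⁻²·A⁻¹.
  Combining: V·m³·Wb⁻²·J⁻²·Bq²·s·T = (kg·m²·s⁻³·A⁻¹) · m³ · (kg⁻²·m⁻⁴·s⁴·A²) · (kg⁻²·m⁻⁴·s⁴) · s⁻² · s · (kg·s⁻²·A⁻¹) = kg⁻²·m⁻³·s².
Both reduce to kg⁻²·m⁻³·s².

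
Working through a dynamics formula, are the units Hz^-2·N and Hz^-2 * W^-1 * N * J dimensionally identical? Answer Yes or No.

No

Left side:
  Hz = 1/s = s⁻¹ (frequency is cycles per second).
  So Hz⁻² = s².
  N = kg·m/s² = kg·m·s⁻² (force = mass × acceleration).
  Combining: Hz⁻²·N = s² · (kg·m·s⁻²) = kg·m.
Right side:
  Hz = 1/s = s⁻¹ (frequency is cycles per second).
  So Hz⁻² = s².
  W = J/s (power = energy per time),
      = kg·m²·s⁻³.
  So W⁻¹ = kg⁻¹·m⁻²·s³.
  N = kg·m/s² = kg·m·s⁻² (force = mass × acceleration).
  J = N·m (work = force × distance),
      = kg·m²·s⁻².
  Combining: Hz⁻²·W⁻¹·N·J = s² · (kg⁻¹·m⁻²·s³) · (kg·m·s⁻²) · (kg·m²·s⁻²) = kg·m·s.
Left is kg·m; right is kg·m·s — different.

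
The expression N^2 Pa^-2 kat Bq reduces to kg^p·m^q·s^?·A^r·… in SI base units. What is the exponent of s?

N = kg·m·s⁻².
So N² = kg²·m²·s⁻⁴.
Pa = kg·m⁻¹·s⁻².
So Pa⁻² = kg⁻²·m²·s⁴.
kat = s⁻¹·mol.
Bq = s⁻¹.
Combining: N²·Pa⁻²·kat·Bq = (kg²·m²·s⁻⁴) · (kg⁻²·m²·s⁴) · (s⁻¹·mol) · s⁻¹ = m⁴·s⁻²·mol.
The exponent of s is -2.

-2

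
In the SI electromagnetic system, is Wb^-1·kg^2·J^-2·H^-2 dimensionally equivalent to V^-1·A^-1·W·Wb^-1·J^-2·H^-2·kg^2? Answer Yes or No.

Yes

Left side:
  Wb = V·s (flux: a volt is a weber per second),
      = kg·m²·s⁻²·A⁻¹.
  So Wb⁻¹ = kg⁻¹·m⁻²·s²·A.
  J = N·m (work = force × distance),
      = kg·m²·s⁻².
  So J⁻² = kg⁻²·m⁻⁴·s⁴.
  H = Wb/A (inductance = flux per current),
      = kg·m²·s⁻²·A⁻².
  So H⁻² = kg⁻²·m⁻⁴·s⁴·A⁴.
  Combining: Wb⁻¹·kg²·J⁻²·H⁻² = (kg⁻¹·m⁻²·s²·A) · kg² · (kg⁻²·m⁻⁴·s⁴) · (kg⁻²·m⁻⁴·s⁴·A⁴) = kg⁻³·m⁻¹⁰·s¹⁰·A⁵.
Right side:
  V = W/A (potential = power per current),
      = kg·m²·s⁻³·A⁻¹.
  So V⁻¹ = kg⁻¹·m⁻²·s³·A.
  W = J/s (power = energy per time),
      = kg·m²·s⁻³.
  Wb = V·s (flux: a volt is a weber per second),
      = kg·m²·s⁻²·A⁻¹.
  So Wb⁻¹ = kg⁻¹·m⁻²·s²·A.
  J = N·m (work = force × distance),
      = kg·m²·s⁻².
  So J⁻² = kg⁻²·m⁻⁴·s⁴.
  H = Wb/A (inductance = flux per current),
      = kg·m²·s⁻²·A⁻².
  So H⁻² = kg⁻²·m⁻⁴·s⁴·A⁴.
  Combining: V⁻¹·A⁻¹·W·Wb⁻¹·J⁻²·H⁻²·kg² = (kg⁻¹·m⁻²·s³·A) · A⁻¹ · (kg·m²·s⁻³) · (kg⁻¹·m⁻²·s²·A) · (kg⁻²·m⁻⁴·s⁴) · (kg⁻²·m⁻⁴·s⁴·A⁴) · kg² = kg⁻³·m⁻¹⁰·s¹⁰·A⁵.
Both reduce to kg⁻³·m⁻¹⁰·s¹⁰·A⁵.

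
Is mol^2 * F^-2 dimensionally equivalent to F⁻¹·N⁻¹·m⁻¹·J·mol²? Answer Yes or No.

No

Left side:
  F = kg⁻¹·m⁻²·s⁴·A².
  So F⁻² = kg²·m⁴·s⁻⁸·A⁻⁴.
  Combining: mol²·F⁻² = mol² · (kg²·m⁴·s⁻⁸·A⁻⁴) = kg²·m⁴·s⁻⁸·A⁻⁴·mol².
Right side:
  F = C/V (capacitance = charge per voltage),
      = A·s/(kg·m²·s⁻³·A⁻¹) (substituting C and V),
      = kg⁻¹·m⁻²·s⁴·A².
  So F⁻¹ = kg·m²·s⁻⁴·A⁻².
  N = kg·m/s² = kg·m·s⁻² (force = mass × acceleration).
  So N⁻¹ = kg⁻¹·m⁻¹·s².
  J = N·m (work = force × distance),
      = kg·m²·s⁻².
  Combining: F⁻¹·N⁻¹·m⁻¹·J·mol² = (kg·m²·s⁻⁴·A⁻²) · (kg⁻¹·m⁻¹·s²) · m⁻¹ · (kg·m²·s⁻²) · mol² = kg·m²·s⁻⁴·A⁻²·mol².
Left is kg²·m⁴·s⁻⁸·A⁻⁴·mol²; right is kg·m²·s⁻⁴·A⁻²·mol² — different.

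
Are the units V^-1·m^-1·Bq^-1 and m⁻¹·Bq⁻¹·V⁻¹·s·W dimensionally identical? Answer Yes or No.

Left side:
  V = W/A (potential = power per current),
      = kg·m²·s⁻³·A⁻¹.
  So V⁻¹ = kg⁻¹·m⁻²·s³·A.
  Bq = 1/s = s⁻¹ (activity is decays per second).
  So Bq⁻¹ = s.
  Combining: V⁻¹·m⁻¹·Bq⁻¹ = (kg⁻¹·m⁻²·s³·A) · m⁻¹ · s = kg⁻¹·m⁻³·s⁴·A.
Right side:
  Bq = 1/s = s⁻¹ (activity is decays per second).
  So Bq⁻¹ = s.
  V = W/A (potential = power per current),
      = kg·m²·s⁻³·A⁻¹.
  So V⁻¹ = kg⁻¹·m⁻²·s³·A.
  W = J/s (power = energy per time),
      = kg·m²·s⁻³.
  Combining: m⁻¹·Bq⁻¹·V⁻¹·s·W = m⁻¹ · s · (kg⁻¹·m⁻²·s³·A) · s · (kg·m²·s⁻³) = m⁻¹·s²·A.
Left is kg⁻¹·m⁻³·s⁴·A; right is m⁻¹·s²·A — different.

No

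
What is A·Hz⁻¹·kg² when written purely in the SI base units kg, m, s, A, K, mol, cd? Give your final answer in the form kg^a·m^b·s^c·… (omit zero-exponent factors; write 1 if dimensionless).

kg²·s·A

Hz = s⁻¹.
So Hz⁻¹ = s.
Combining: A·Hz⁻¹·kg² = A · s · kg² = kg²·s·A.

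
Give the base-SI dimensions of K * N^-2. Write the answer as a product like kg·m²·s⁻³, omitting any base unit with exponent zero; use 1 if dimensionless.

kg⁻²·m⁻²·s⁴·K

N = kg·m·s⁻².
So N⁻² = kg⁻²·m⁻²·s⁴.
Combining: K·N⁻² = K · (kg⁻²·m⁻²·s⁴) = kg⁻²·m⁻²·s⁴·K.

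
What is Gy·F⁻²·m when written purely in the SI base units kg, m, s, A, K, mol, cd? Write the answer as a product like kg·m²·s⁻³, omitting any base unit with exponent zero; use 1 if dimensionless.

Gy = J/kg (absorbed dose = energy per mass),
    = m²·s⁻².
F = C/V (capacitance = charge per voltage),
    = A·s/(kg·m²·s⁻³·A⁻¹) (substituting C and V),
    = kg⁻¹·m⁻²·s⁴·A².
So F⁻² = kg²·m⁴·s⁻⁸·A⁻⁴.
Combining: Gy·F⁻²·m = (m²·s⁻²) · (kg²·m⁴·s⁻⁸·A⁻⁴) · m = kg²·m⁷·s⁻¹⁰·A⁻⁴.

kg²·m⁷·s⁻¹⁰·A⁻⁴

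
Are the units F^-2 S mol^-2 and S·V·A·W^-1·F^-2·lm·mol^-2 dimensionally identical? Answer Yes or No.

No

Left side:
  F = C/V (capacitance = charge per voltage),
      = A·s/(kg·m²·s⁻³·A⁻¹) (substituting C and V),
      = kg⁻¹·m⁻²·s⁴·A².
  So F⁻² = kg²·m⁴·s⁻⁸·A⁻⁴.
  S = 1/Ω (conductance is reciprocal resistance),
      = kg⁻¹·m⁻²·s³·A².
  Combining: F⁻²·S·mol⁻² = (kg²·m⁴·s⁻⁸·A⁻⁴) · (kg⁻¹·m⁻²·s³·A²) · mol⁻² = kg·m²·s⁻⁵·A⁻²·mol⁻².
Right side:
  S = kg⁻¹·m⁻²·s³·A².
  V = kg·m²·s⁻³·A⁻¹.
  W = kg·m²·s⁻³.
  So W⁻¹ = kg⁻¹·m⁻²·s³.
  F = kg⁻¹·m⁻²·s⁴·A².
  So F⁻² = kg²·m⁴·s⁻⁸·A⁻⁴.
  lm = cd.
  Combining: S·V·A·W⁻¹·F⁻²·lm·mol⁻² = (kg⁻¹·m⁻²·s³·A²) · (kg·m²·s⁻³·A⁻¹) · A · (kg⁻¹·m⁻²·s³) · (kg²·m⁴·s⁻⁸·A⁻⁴) · cd · mol⁻² = kg·m²·s⁻⁵·A⁻²·mol⁻²·cd.
Left is kg·m²·s⁻⁵·A⁻²·mol⁻²; right is kg·m²·s⁻⁵·A⁻²·mol⁻²·cd — different.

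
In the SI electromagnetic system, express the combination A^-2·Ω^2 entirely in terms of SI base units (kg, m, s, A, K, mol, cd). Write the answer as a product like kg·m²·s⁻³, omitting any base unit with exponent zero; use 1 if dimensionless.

Ω = kg·m²·s⁻³·A⁻².
So Ω² = kg²·m⁴·s⁻⁶·A⁻⁴.
Combining: A⁻²·Ω² = A⁻² · (kg²·m⁴·s⁻⁶·A⁻⁴) = kg²·m⁴·s⁻⁶·A⁻⁶.

kg²·m⁴·s⁻⁶·A⁻⁶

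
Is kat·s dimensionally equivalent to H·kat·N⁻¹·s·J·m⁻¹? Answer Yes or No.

Left side:
  kat = s⁻¹·mol.
  Combining: kat·s = (s⁻¹·mol) · s = mol.
Right side:
  H = kg·m²·s⁻²·A⁻².
  kat = s⁻¹·mol.
  N = kg·m·s⁻².
  So N⁻¹ = kg⁻¹·m⁻¹·s².
  J = kg·m²·s⁻².
  Combining: H·kat·N⁻¹·s·J·m⁻¹ = (kg·m²·s⁻²·A⁻²) · (s⁻¹·mol) · (kg⁻¹·m⁻¹·s²) · s · (kg·m²·s⁻²) · m⁻¹ = kg·m²·s⁻²·A⁻²·mol.
Left is mol; right is kg·m²·s⁻²·A⁻²·mol — different.

No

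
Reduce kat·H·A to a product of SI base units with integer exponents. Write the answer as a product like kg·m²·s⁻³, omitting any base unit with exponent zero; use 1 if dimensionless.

kg·m²·s⁻³·A⁻¹·mol

kat = mol/s = s⁻¹·mol (catalytic activity).
H = Wb/A (inductance = flux per current),
    = kg·m²·s⁻²·A⁻².
Combining: kat·H·A = (s⁻¹·mol) · (kg·m²·s⁻²·A⁻²) · A = kg·m²·s⁻³·A⁻¹·mol.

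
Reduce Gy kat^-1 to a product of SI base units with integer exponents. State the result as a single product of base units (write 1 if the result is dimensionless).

m²·s⁻¹·mol⁻¹

Gy = J/kg (absorbed dose = energy per mass),
    = m²·s⁻².
kat = mol/s = s⁻¹·mol (catalytic activity).
So kat⁻¹ = s·mol⁻¹.
Combining: Gy·kat⁻¹ = (m²·s⁻²) · (s·mol⁻¹) = m²·s⁻¹·mol⁻¹.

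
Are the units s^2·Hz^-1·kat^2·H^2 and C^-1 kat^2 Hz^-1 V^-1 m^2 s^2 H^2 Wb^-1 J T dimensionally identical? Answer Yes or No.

Left side:
  Hz = 1/s = s⁻¹ (frequency is cycles per second).
  So Hz⁻¹ = s.
  kat = mol/s = s⁻¹·mol (catalytic activity).
  So kat² = s⁻²·mol².
  H = Wb/A (inductance = flux per current),
      = kg·m²·s⁻²·A⁻².
  So H² = kg²·m⁴·s⁻⁴·A⁻⁴.
  Combining: s²·Hz⁻¹·kat²·H² = s² · s · (s⁻²·mol²) · (kg²·m⁴·s⁻⁴·A⁻⁴) = kg²·m⁴·s⁻³·A⁻⁴·mol².
Right side:
  C = s·A.
  So C⁻¹ = s⁻¹·A⁻¹.
  kat = s⁻¹·mol.
  So kat² = s⁻²·mol².
  Hz = s⁻¹.
  So Hz⁻¹ = s.
  V = kg·m²·s⁻³·A⁻¹.
  So V⁻¹ = kg⁻¹·m⁻²·s³·A.
  H = kg·m²·s⁻²·A⁻².
  So H² = kg²·m⁴·s⁻⁴·A⁻⁴.
  Wb = kg·m²·s⁻²·A⁻¹.
  So Wb⁻¹ = kg⁻¹·m⁻²·s²·A.
  J = kg·m²·s⁻².
  T = kg·s⁻²·A⁻¹.
  Combining: C⁻¹·kat²·Hz⁻¹·V⁻¹·m²·s²·H²·Wb⁻¹·J·T = (s⁻¹·A⁻¹) · (s⁻²·mol²) · s · (kg⁻¹·m⁻²·s³·A) · m² · s² · (kg²·m⁴·s⁻⁴·A⁻⁴) · (kg⁻¹·m⁻²·s²·A) · (kg·m²·s⁻²) · (kg·s⁻²·A⁻¹) = kg²·m⁴·s⁻³·A⁻⁴·mol².
Both reduce to kg²·m⁴·s⁻³·A⁻⁴·mol².

Yes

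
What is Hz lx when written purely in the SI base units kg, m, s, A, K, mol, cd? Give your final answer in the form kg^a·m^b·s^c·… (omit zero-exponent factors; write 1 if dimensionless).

m⁻²·s⁻¹·cd

Hz = 1/s = s⁻¹ (frequency is cycles per second).
lx = lm/m² (illuminance = luminous flux per area),
    = m⁻²·cd.
Combining: Hz·lx = s⁻¹ · (m⁻²·cd) = m⁻²·s⁻¹·cd.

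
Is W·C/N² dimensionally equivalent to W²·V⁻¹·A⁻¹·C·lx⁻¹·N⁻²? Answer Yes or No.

No

Left side:
  N = kg·m·s⁻².
  So N⁻² = kg⁻²·m⁻²·s⁴.
  W = kg·m²·s⁻³.
  C = s·A.
  Combining: N⁻²·W·C = (kg⁻²·m⁻²·s⁴) · (kg·m²·s⁻³) · (s·A) = kg⁻¹·s²·A.
Right side:
  W = J/s (power = energy per time),
      = kg·m²·s⁻³.
  So W² = kg²·m⁴·s⁻⁶.
  V = W/A (potential = power per current),
      = kg·m²·s⁻³·A⁻¹.
  So V⁻¹ = kg⁻¹·m⁻²·s³·A.
  C = A·s = s·A (charge = current × time).
  lx = lm/m² (illuminance = luminous flux per area),
      = m⁻²·cd.
  So lx⁻¹ = m²·cd⁻¹.
  N = kg·m/s² = kg·m·s⁻² (force = mass × acceleration).
  So N⁻² = kg⁻²·m⁻²·s⁴.
  Combining: W²·V⁻¹·A⁻¹·C·lx⁻¹·N⁻² = (kg²·m⁴·s⁻⁶) · (kg⁻¹·m⁻²·s³·A) · A⁻¹ · (s·A) · (m²·cd⁻¹) · (kg⁻²·m⁻²·s⁴) = kg⁻¹·m²·s²·A·cd⁻¹.
Left is kg⁻¹·s²·A; right is kg⁻¹·m²·s²·A·cd⁻¹ — different.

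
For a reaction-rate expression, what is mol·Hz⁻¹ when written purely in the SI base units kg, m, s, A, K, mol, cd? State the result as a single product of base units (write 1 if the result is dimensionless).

Hz = 1/s = s⁻¹ (frequency is cycles per second).
So Hz⁻¹ = s.
Combining: mol·Hz⁻¹ = mol · s = s·mol.

s·mol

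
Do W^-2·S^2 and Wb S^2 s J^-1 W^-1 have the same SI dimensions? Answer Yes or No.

No

Left side:
  W = J/s (power = energy per time),
      = kg·m²·s⁻³.
  So W⁻² = kg⁻²·m⁻⁴·s⁶.
  S = 1/Ω (conductance is reciprocal resistance),
      = kg⁻¹·m⁻²·s³·A².
  So S² = kg⁻²·m⁻⁴·s⁶·A⁴.
  Combining: W⁻²·S² = (kg⁻²·m⁻⁴·s⁶) · (kg⁻²·m⁻⁴·s⁶·A⁴) = kg⁻⁴·m⁻⁸·s¹²·A⁴.
Right side:
  Wb = V·s (flux: a volt is a weber per second),
      = kg·m²·s⁻²·A⁻¹.
  S = 1/Ω (conductance is reciprocal resistance),
      = kg⁻¹·m⁻²·s³·A².
  So S² = kg⁻²·m⁻⁴·s⁶·A⁴.
  J = N·m (work = force × distance),
      = kg·m²·s⁻².
  So J⁻¹ = kg⁻¹·m⁻²·s².
  W = J/s (power = energy per time),
      = kg·m²·s⁻³.
  So W⁻¹ = kg⁻¹·m⁻²·s³.
  Combining: Wb·S²·s·J⁻¹·W⁻¹ = (kg·m²·s⁻²·A⁻¹) · (kg⁻²·m⁻⁴·s⁶·A⁴) · s · (kg⁻¹·m⁻²·s²) · (kg⁻¹·m⁻²·s³) = kg⁻³·m⁻⁶·s¹⁰·A³.
Left is kg⁻⁴·m⁻⁸·s¹²·A⁴; right is kg⁻³·m⁻⁶·s¹⁰·A³ — different.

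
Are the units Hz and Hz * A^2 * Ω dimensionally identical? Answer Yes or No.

No

Left side:
  Hz = 1/s = s⁻¹ (frequency is cycles per second).
Right side:
  Hz = s⁻¹.
  Ω = kg·m²·s⁻³·A⁻².
  Combining: Hz·A²·Ω = s⁻¹ · A² · (kg·m²·s⁻³·A⁻²) = kg·m²·s⁻⁴.
Left is s⁻¹; right is kg·m²·s⁻⁴ — different.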